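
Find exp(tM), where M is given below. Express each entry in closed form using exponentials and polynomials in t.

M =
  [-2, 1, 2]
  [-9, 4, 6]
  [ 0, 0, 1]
e^{tM} =
  [-3*t*exp(t) + exp(t), t*exp(t), 2*t*exp(t)]
  [-9*t*exp(t), 3*t*exp(t) + exp(t), 6*t*exp(t)]
  [0, 0, exp(t)]

Strategy: write M = P · J · P⁻¹ where J is a Jordan canonical form, so e^{tM} = P · e^{tJ} · P⁻¹, and e^{tJ} can be computed block-by-block.

M has Jordan form
J =
  [1, 1, 0]
  [0, 1, 0]
  [0, 0, 1]
(up to reordering of blocks).

Per-block formulas:
  For a 2×2 Jordan block J_2(1): exp(t · J_2(1)) = e^(1t)·(I + t·N), where N is the 2×2 nilpotent shift.
  For a 1×1 block at λ = 1: exp(t · [1]) = [e^(1t)].

After assembling e^{tJ} and conjugating by P, we get:

e^{tM} =
  [-3*t*exp(t) + exp(t), t*exp(t), 2*t*exp(t)]
  [-9*t*exp(t), 3*t*exp(t) + exp(t), 6*t*exp(t)]
  [0, 0, exp(t)]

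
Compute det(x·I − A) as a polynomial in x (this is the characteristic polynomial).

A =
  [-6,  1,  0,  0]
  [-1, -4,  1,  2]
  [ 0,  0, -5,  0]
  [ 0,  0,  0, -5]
x^4 + 20*x^3 + 150*x^2 + 500*x + 625

Expanding det(x·I − A) (e.g. by cofactor expansion or by noting that A is similar to its Jordan form J, which has the same characteristic polynomial as A) gives
  χ_A(x) = x^4 + 20*x^3 + 150*x^2 + 500*x + 625
which factors as (x + 5)^4. The eigenvalues (with algebraic multiplicities) are λ = -5 with multiplicity 4.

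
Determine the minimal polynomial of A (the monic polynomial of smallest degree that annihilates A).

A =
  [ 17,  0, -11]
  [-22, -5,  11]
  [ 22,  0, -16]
x^2 - x - 30

The characteristic polynomial is χ_A(x) = (x - 6)*(x + 5)^2, so the eigenvalues are known. The minimal polynomial is
  m_A(x) = Π_λ (x − λ)^{k_λ}
where k_λ is the size of the *largest* Jordan block for λ (equivalently, the smallest k with (A − λI)^k v = 0 for every generalised eigenvector v of λ).

  λ = -5: largest Jordan block has size 1, contributing (x + 5)
  λ = 6: largest Jordan block has size 1, contributing (x − 6)

So m_A(x) = (x - 6)*(x + 5) = x^2 - x - 30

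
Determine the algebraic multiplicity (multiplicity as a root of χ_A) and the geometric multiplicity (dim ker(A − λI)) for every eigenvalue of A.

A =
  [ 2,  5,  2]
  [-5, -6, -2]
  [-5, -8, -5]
λ = -3: alg = 3, geom = 1

Step 1 — factor the characteristic polynomial to read off the algebraic multiplicities:
  χ_A(x) = (x + 3)^3

Step 2 — compute geometric multiplicities via the rank-nullity identity g(λ) = n − rank(A − λI):
  rank(A − (-3)·I) = 2, so dim ker(A − (-3)·I) = n − 2 = 1

Summary:
  λ = -3: algebraic multiplicity = 3, geometric multiplicity = 1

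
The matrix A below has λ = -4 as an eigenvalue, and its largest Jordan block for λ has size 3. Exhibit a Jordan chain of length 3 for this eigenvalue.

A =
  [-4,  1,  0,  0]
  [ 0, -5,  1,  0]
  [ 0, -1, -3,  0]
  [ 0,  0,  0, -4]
A Jordan chain for λ = -4 of length 3:
v_1 = (-1, 0, 0, 0)ᵀ
v_2 = (1, -1, -1, 0)ᵀ
v_3 = (0, 1, 0, 0)ᵀ

Let N = A − (-4)·I. We want v_3 with N^3 v_3 = 0 but N^2 v_3 ≠ 0; then v_{j-1} := N · v_j for j = 3, …, 2.

Pick v_3 = (0, 1, 0, 0)ᵀ.
Then v_2 = N · v_3 = (1, -1, -1, 0)ᵀ.
Then v_1 = N · v_2 = (-1, 0, 0, 0)ᵀ.

Sanity check: (A − (-4)·I) v_1 = (0, 0, 0, 0)ᵀ = 0. ✓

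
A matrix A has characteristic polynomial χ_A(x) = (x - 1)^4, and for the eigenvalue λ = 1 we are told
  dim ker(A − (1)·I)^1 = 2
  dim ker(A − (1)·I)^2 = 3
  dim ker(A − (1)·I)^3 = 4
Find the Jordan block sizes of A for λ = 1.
Block sizes for λ = 1: [3, 1]

From the dimensions of kernels of powers, the number of Jordan blocks of size at least j is d_j − d_{j−1} where d_j = dim ker(N^j) (with d_0 = 0). Computing the differences gives [2, 1, 1].
The number of blocks of size exactly k is (#blocks of size ≥ k) − (#blocks of size ≥ k + 1), so the partition is: 1 block(s) of size 1, 1 block(s) of size 3.
In nonincreasing order the block sizes are [3, 1].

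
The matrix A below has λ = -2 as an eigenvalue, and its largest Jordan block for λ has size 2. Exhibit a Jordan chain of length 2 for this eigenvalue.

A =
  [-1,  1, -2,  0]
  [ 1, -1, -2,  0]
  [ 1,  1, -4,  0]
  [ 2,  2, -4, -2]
A Jordan chain for λ = -2 of length 2:
v_1 = (1, 1, 1, 2)ᵀ
v_2 = (1, 0, 0, 0)ᵀ

Let N = A − (-2)·I. We want v_2 with N^2 v_2 = 0 but N^1 v_2 ≠ 0; then v_{j-1} := N · v_j for j = 2, …, 2.

Pick v_2 = (1, 0, 0, 0)ᵀ.
Then v_1 = N · v_2 = (1, 1, 1, 2)ᵀ.

Sanity check: (A − (-2)·I) v_1 = (0, 0, 0, 0)ᵀ = 0. ✓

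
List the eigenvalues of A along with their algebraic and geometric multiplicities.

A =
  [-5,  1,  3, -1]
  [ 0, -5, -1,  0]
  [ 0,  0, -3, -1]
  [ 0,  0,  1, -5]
λ = -5: alg = 2, geom = 1; λ = -4: alg = 2, geom = 1

Step 1 — factor the characteristic polynomial to read off the algebraic multiplicities:
  χ_A(x) = (x + 4)^2*(x + 5)^2

Step 2 — compute geometric multiplicities via the rank-nullity identity g(λ) = n − rank(A − λI):
  rank(A − (-5)·I) = 3, so dim ker(A − (-5)·I) = n − 3 = 1
  rank(A − (-4)·I) = 3, so dim ker(A − (-4)·I) = n − 3 = 1

Summary:
  λ = -5: algebraic multiplicity = 2, geometric multiplicity = 1
  λ = -4: algebraic multiplicity = 2, geometric multiplicity = 1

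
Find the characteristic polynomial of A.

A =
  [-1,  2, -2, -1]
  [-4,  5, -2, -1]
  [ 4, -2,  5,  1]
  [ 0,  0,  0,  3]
x^4 - 12*x^3 + 54*x^2 - 108*x + 81

Expanding det(x·I − A) (e.g. by cofactor expansion or by noting that A is similar to its Jordan form J, which has the same characteristic polynomial as A) gives
  χ_A(x) = x^4 - 12*x^3 + 54*x^2 - 108*x + 81
which factors as (x - 3)^4. The eigenvalues (with algebraic multiplicities) are λ = 3 with multiplicity 4.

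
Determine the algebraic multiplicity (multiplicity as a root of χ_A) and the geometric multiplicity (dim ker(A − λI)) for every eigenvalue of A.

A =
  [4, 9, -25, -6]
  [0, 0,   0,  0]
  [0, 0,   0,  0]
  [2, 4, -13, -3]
λ = 0: alg = 3, geom = 2; λ = 1: alg = 1, geom = 1

Step 1 — factor the characteristic polynomial to read off the algebraic multiplicities:
  χ_A(x) = x^3*(x - 1)

Step 2 — compute geometric multiplicities via the rank-nullity identity g(λ) = n − rank(A − λI):
  rank(A − (0)·I) = 2, so dim ker(A − (0)·I) = n − 2 = 2
  rank(A − (1)·I) = 3, so dim ker(A − (1)·I) = n − 3 = 1

Summary:
  λ = 0: algebraic multiplicity = 3, geometric multiplicity = 2
  λ = 1: algebraic multiplicity = 1, geometric multiplicity = 1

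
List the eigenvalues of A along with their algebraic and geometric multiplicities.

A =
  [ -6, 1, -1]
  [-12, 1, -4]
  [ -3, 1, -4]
λ = -3: alg = 3, geom = 2

Step 1 — factor the characteristic polynomial to read off the algebraic multiplicities:
  χ_A(x) = (x + 3)^3

Step 2 — compute geometric multiplicities via the rank-nullity identity g(λ) = n − rank(A − λI):
  rank(A − (-3)·I) = 1, so dim ker(A − (-3)·I) = n − 1 = 2

Summary:
  λ = -3: algebraic multiplicity = 3, geometric multiplicity = 2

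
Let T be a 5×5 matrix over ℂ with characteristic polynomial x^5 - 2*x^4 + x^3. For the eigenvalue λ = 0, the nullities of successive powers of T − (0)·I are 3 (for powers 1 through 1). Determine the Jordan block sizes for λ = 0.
Block sizes for λ = 0: [1, 1, 1]

From the dimensions of kernels of powers, the number of Jordan blocks of size at least j is d_j − d_{j−1} where d_j = dim ker(N^j) (with d_0 = 0). Computing the differences gives [3].
The number of blocks of size exactly k is (#blocks of size ≥ k) − (#blocks of size ≥ k + 1), so the partition is: 3 block(s) of size 1.
In nonincreasing order the block sizes are [1, 1, 1].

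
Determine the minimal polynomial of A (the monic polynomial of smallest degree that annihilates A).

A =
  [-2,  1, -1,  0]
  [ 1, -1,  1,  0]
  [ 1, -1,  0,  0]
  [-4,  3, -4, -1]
x^3 + 3*x^2 + 3*x + 1

The characteristic polynomial is χ_A(x) = (x + 1)^4, so the eigenvalues are known. The minimal polynomial is
  m_A(x) = Π_λ (x − λ)^{k_λ}
where k_λ is the size of the *largest* Jordan block for λ (equivalently, the smallest k with (A − λI)^k v = 0 for every generalised eigenvector v of λ).

  λ = -1: largest Jordan block has size 3, contributing (x + 1)^3

So m_A(x) = (x + 1)^3 = x^3 + 3*x^2 + 3*x + 1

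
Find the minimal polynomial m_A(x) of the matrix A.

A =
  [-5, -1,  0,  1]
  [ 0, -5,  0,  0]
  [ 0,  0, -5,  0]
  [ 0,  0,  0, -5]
x^2 + 10*x + 25

The characteristic polynomial is χ_A(x) = (x + 5)^4, so the eigenvalues are known. The minimal polynomial is
  m_A(x) = Π_λ (x − λ)^{k_λ}
where k_λ is the size of the *largest* Jordan block for λ (equivalently, the smallest k with (A − λI)^k v = 0 for every generalised eigenvector v of λ).

  λ = -5: largest Jordan block has size 2, contributing (x + 5)^2

So m_A(x) = (x + 5)^2 = x^2 + 10*x + 25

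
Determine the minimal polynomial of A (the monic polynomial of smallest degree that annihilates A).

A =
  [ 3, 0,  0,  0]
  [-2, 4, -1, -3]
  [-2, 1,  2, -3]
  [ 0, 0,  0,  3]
x^2 - 6*x + 9

The characteristic polynomial is χ_A(x) = (x - 3)^4, so the eigenvalues are known. The minimal polynomial is
  m_A(x) = Π_λ (x − λ)^{k_λ}
where k_λ is the size of the *largest* Jordan block for λ (equivalently, the smallest k with (A − λI)^k v = 0 for every generalised eigenvector v of λ).

  λ = 3: largest Jordan block has size 2, contributing (x − 3)^2

So m_A(x) = (x - 3)^2 = x^2 - 6*x + 9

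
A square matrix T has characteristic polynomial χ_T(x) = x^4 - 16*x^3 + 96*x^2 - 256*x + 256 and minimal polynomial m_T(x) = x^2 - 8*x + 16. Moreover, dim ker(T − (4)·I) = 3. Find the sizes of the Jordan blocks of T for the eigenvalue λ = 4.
Block sizes for λ = 4: [2, 1, 1]

Step 1 — from the characteristic polynomial, algebraic multiplicity of λ = 4 is 4. From dim ker(T − (4)·I) = 3, there are exactly 3 Jordan blocks for λ = 4.
Step 2 — from the minimal polynomial, the factor (x − 4)^2 tells us the largest block for λ = 4 has size 2.
Step 3 — with total size 4, 3 blocks, and largest block 2, the block sizes (in nonincreasing order) are [2, 1, 1].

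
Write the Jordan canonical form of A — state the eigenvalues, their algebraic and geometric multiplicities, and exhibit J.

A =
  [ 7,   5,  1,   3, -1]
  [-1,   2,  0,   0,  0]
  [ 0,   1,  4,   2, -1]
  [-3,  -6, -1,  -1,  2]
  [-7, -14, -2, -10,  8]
J_3(4) ⊕ J_2(4)

The characteristic polynomial is
  det(x·I − A) = x^5 - 20*x^4 + 160*x^3 - 640*x^2 + 1280*x - 1024 = (x - 4)^5

Eigenvalues and multiplicities (the geometric multiplicity of λ is n − rank(A − λI), which equals the number of Jordan blocks for λ):
  λ = 4: algebraic multiplicity = 5, geometric multiplicity = 2

Determining the block sizes for each eigenvalue:
  λ = 4: with am = 5 and gm = 2, the partition is not yet determined (e.g. several partitions of 5 into 2 parts exist). Let N = A − (4)·I. Computing rank(N^1) = 3, rank(N^2) = 1, rank(N^3) = 0; the number of blocks of size ≥ j is rank(N^{j−1}) − rank(N^j), giving [2, 2, 1]. So we have 1 block(s) of size 3, 1 block(s) of size 2 → block sizes [3, 2]

Assembling the blocks gives a Jordan form
J =
  [4, 1, 0, 0, 0]
  [0, 4, 1, 0, 0]
  [0, 0, 4, 0, 0]
  [0, 0, 0, 4, 1]
  [0, 0, 0, 0, 4]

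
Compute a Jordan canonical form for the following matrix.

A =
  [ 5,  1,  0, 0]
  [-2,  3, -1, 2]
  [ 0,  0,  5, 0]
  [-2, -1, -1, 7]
J_3(5) ⊕ J_1(5)

The characteristic polynomial is
  det(x·I − A) = x^4 - 20*x^3 + 150*x^2 - 500*x + 625 = (x - 5)^4

Eigenvalues and multiplicities (the geometric multiplicity of λ is n − rank(A − λI), which equals the number of Jordan blocks for λ):
  λ = 5: algebraic multiplicity = 4, geometric multiplicity = 2

Determining the block sizes for each eigenvalue:
  λ = 5: with am = 4 and gm = 2, the partition is not yet determined (e.g. several partitions of 4 into 2 parts exist). Let N = A − (5)·I. Computing rank(N^1) = 2, rank(N^2) = 1, rank(N^3) = 0; the number of blocks of size ≥ j is rank(N^{j−1}) − rank(N^j), giving [2, 1, 1]. So we have 1 block(s) of size 3, 1 block(s) of size 1 → block sizes [3, 1]

Assembling the blocks gives a Jordan form
J =
  [5, 1, 0, 0]
  [0, 5, 1, 0]
  [0, 0, 5, 0]
  [0, 0, 0, 5]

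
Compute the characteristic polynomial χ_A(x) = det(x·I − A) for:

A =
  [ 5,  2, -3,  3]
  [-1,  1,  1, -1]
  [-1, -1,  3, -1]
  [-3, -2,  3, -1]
x^4 - 8*x^3 + 24*x^2 - 32*x + 16

Expanding det(x·I − A) (e.g. by cofactor expansion or by noting that A is similar to its Jordan form J, which has the same characteristic polynomial as A) gives
  χ_A(x) = x^4 - 8*x^3 + 24*x^2 - 32*x + 16
which factors as (x - 2)^4. The eigenvalues (with algebraic multiplicities) are λ = 2 with multiplicity 4.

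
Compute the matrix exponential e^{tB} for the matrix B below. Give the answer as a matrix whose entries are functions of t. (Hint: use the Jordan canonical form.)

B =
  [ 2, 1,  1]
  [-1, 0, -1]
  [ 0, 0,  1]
e^{tB} =
  [t*exp(t) + exp(t), t*exp(t), t*exp(t)]
  [-t*exp(t), -t*exp(t) + exp(t), -t*exp(t)]
  [0, 0, exp(t)]

Strategy: write B = P · J · P⁻¹ where J is a Jordan canonical form, so e^{tB} = P · e^{tJ} · P⁻¹, and e^{tJ} can be computed block-by-block.

B has Jordan form
J =
  [1, 1, 0]
  [0, 1, 0]
  [0, 0, 1]
(up to reordering of blocks).

Per-block formulas:
  For a 2×2 Jordan block J_2(1): exp(t · J_2(1)) = e^(1t)·(I + t·N), where N is the 2×2 nilpotent shift.
  For a 1×1 block at λ = 1: exp(t · [1]) = [e^(1t)].

After assembling e^{tJ} and conjugating by P, we get:

e^{tB} =
  [t*exp(t) + exp(t), t*exp(t), t*exp(t)]
  [-t*exp(t), -t*exp(t) + exp(t), -t*exp(t)]
  [0, 0, exp(t)]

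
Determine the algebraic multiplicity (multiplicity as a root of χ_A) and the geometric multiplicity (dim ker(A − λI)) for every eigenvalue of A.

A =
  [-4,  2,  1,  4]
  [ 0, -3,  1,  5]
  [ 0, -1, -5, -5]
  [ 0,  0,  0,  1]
λ = -4: alg = 3, geom = 1; λ = 1: alg = 1, geom = 1

Step 1 — factor the characteristic polynomial to read off the algebraic multiplicities:
  χ_A(x) = (x - 1)*(x + 4)^3

Step 2 — compute geometric multiplicities via the rank-nullity identity g(λ) = n − rank(A − λI):
  rank(A − (-4)·I) = 3, so dim ker(A − (-4)·I) = n − 3 = 1
  rank(A − (1)·I) = 3, so dim ker(A − (1)·I) = n − 3 = 1

Summary:
  λ = -4: algebraic multiplicity = 3, geometric multiplicity = 1
  λ = 1: algebraic multiplicity = 1, geometric multiplicity = 1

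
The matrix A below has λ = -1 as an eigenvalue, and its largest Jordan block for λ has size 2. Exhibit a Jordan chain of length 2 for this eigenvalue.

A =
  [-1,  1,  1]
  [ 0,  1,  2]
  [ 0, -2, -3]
A Jordan chain for λ = -1 of length 2:
v_1 = (1, 2, -2)ᵀ
v_2 = (0, 1, 0)ᵀ

Let N = A − (-1)·I. We want v_2 with N^2 v_2 = 0 but N^1 v_2 ≠ 0; then v_{j-1} := N · v_j for j = 2, …, 2.

Pick v_2 = (0, 1, 0)ᵀ.
Then v_1 = N · v_2 = (1, 2, -2)ᵀ.

Sanity check: (A − (-1)·I) v_1 = (0, 0, 0)ᵀ = 0. ✓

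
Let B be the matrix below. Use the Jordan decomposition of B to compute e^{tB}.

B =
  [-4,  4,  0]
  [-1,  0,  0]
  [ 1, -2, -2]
e^{tB} =
  [-2*t*exp(-2*t) + exp(-2*t), 4*t*exp(-2*t), 0]
  [-t*exp(-2*t), 2*t*exp(-2*t) + exp(-2*t), 0]
  [t*exp(-2*t), -2*t*exp(-2*t), exp(-2*t)]

Strategy: write B = P · J · P⁻¹ where J is a Jordan canonical form, so e^{tB} = P · e^{tJ} · P⁻¹, and e^{tJ} can be computed block-by-block.

B has Jordan form
J =
  [-2,  1,  0]
  [ 0, -2,  0]
  [ 0,  0, -2]
(up to reordering of blocks).

Per-block formulas:
  For a 1×1 block at λ = -2: exp(t · [-2]) = [e^(-2t)].
  For a 2×2 Jordan block J_2(-2): exp(t · J_2(-2)) = e^(-2t)·(I + t·N), where N is the 2×2 nilpotent shift.

After assembling e^{tJ} and conjugating by P, we get:

e^{tB} =
  [-2*t*exp(-2*t) + exp(-2*t), 4*t*exp(-2*t), 0]
  [-t*exp(-2*t), 2*t*exp(-2*t) + exp(-2*t), 0]
  [t*exp(-2*t), -2*t*exp(-2*t), exp(-2*t)]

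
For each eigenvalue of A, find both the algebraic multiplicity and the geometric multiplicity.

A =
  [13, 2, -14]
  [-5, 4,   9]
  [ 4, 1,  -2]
λ = 5: alg = 3, geom = 1

Step 1 — factor the characteristic polynomial to read off the algebraic multiplicities:
  χ_A(x) = (x - 5)^3

Step 2 — compute geometric multiplicities via the rank-nullity identity g(λ) = n − rank(A − λI):
  rank(A − (5)·I) = 2, so dim ker(A − (5)·I) = n − 2 = 1

Summary:
  λ = 5: algebraic multiplicity = 3, geometric multiplicity = 1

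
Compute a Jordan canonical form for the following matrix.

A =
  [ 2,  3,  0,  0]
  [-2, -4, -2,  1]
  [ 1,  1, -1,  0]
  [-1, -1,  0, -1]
J_3(-1) ⊕ J_1(-1)

The characteristic polynomial is
  det(x·I − A) = x^4 + 4*x^3 + 6*x^2 + 4*x + 1 = (x + 1)^4

Eigenvalues and multiplicities (the geometric multiplicity of λ is n − rank(A − λI), which equals the number of Jordan blocks for λ):
  λ = -1: algebraic multiplicity = 4, geometric multiplicity = 2

Determining the block sizes for each eigenvalue:
  λ = -1: with am = 4 and gm = 2, the partition is not yet determined (e.g. several partitions of 4 into 2 parts exist). Let N = A − (-1)·I. Computing rank(N^1) = 2, rank(N^2) = 1, rank(N^3) = 0; the number of blocks of size ≥ j is rank(N^{j−1}) − rank(N^j), giving [2, 1, 1]. So we have 1 block(s) of size 3, 1 block(s) of size 1 → block sizes [3, 1]

Assembling the blocks gives a Jordan form
J =
  [-1,  1,  0,  0]
  [ 0, -1,  1,  0]
  [ 0,  0, -1,  0]
  [ 0,  0,  0, -1]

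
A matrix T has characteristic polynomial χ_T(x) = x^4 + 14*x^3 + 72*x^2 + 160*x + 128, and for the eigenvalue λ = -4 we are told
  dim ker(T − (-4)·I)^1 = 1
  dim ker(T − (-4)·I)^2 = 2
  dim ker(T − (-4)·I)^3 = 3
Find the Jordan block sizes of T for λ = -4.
Block sizes for λ = -4: [3]

From the dimensions of kernels of powers, the number of Jordan blocks of size at least j is d_j − d_{j−1} where d_j = dim ker(N^j) (with d_0 = 0). Computing the differences gives [1, 1, 1].
The number of blocks of size exactly k is (#blocks of size ≥ k) − (#blocks of size ≥ k + 1), so the partition is: 1 block(s) of size 3.
In nonincreasing order the block sizes are [3].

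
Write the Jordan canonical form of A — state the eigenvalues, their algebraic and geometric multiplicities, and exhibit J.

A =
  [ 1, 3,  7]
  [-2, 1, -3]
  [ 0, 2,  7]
J_3(3)

The characteristic polynomial is
  det(x·I − A) = x^3 - 9*x^2 + 27*x - 27 = (x - 3)^3

Eigenvalues and multiplicities (the geometric multiplicity of λ is n − rank(A − λI), which equals the number of Jordan blocks for λ):
  λ = 3: algebraic multiplicity = 3, geometric multiplicity = 1

Determining the block sizes for each eigenvalue:
  λ = 3: one block (gm = 1), so the single block has size am = 3 → block sizes [3]

Assembling the blocks gives a Jordan form
J =
  [3, 1, 0]
  [0, 3, 1]
  [0, 0, 3]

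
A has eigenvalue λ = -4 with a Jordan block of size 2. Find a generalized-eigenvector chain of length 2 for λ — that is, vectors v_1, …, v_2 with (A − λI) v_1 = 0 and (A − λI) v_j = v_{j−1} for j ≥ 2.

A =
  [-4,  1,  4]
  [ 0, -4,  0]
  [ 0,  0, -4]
A Jordan chain for λ = -4 of length 2:
v_1 = (1, 0, 0)ᵀ
v_2 = (0, 1, 0)ᵀ

Let N = A − (-4)·I. We want v_2 with N^2 v_2 = 0 but N^1 v_2 ≠ 0; then v_{j-1} := N · v_j for j = 2, …, 2.

Pick v_2 = (0, 1, 0)ᵀ.
Then v_1 = N · v_2 = (1, 0, 0)ᵀ.

Sanity check: (A − (-4)·I) v_1 = (0, 0, 0)ᵀ = 0. ✓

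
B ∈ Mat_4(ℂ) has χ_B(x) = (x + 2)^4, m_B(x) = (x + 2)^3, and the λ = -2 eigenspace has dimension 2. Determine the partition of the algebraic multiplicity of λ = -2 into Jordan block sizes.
Block sizes for λ = -2: [3, 1]

Step 1 — from the characteristic polynomial, algebraic multiplicity of λ = -2 is 4. From dim ker(B − (-2)·I) = 2, there are exactly 2 Jordan blocks for λ = -2.
Step 2 — from the minimal polynomial, the factor (x + 2)^3 tells us the largest block for λ = -2 has size 3.
Step 3 — with total size 4, 2 blocks, and largest block 3, the block sizes (in nonincreasing order) are [3, 1].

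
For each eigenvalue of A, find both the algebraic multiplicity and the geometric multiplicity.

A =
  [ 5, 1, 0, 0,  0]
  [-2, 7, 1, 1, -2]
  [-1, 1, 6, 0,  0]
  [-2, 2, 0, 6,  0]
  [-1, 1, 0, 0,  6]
λ = 6: alg = 5, geom = 3

Step 1 — factor the characteristic polynomial to read off the algebraic multiplicities:
  χ_A(x) = (x - 6)^5

Step 2 — compute geometric multiplicities via the rank-nullity identity g(λ) = n − rank(A − λI):
  rank(A − (6)·I) = 2, so dim ker(A − (6)·I) = n − 2 = 3

Summary:
  λ = 6: algebraic multiplicity = 5, geometric multiplicity = 3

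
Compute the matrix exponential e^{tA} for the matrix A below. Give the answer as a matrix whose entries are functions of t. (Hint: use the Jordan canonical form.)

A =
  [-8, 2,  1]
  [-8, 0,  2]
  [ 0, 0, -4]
e^{tA} =
  [-4*t*exp(-4*t) + exp(-4*t), 2*t*exp(-4*t), t*exp(-4*t)]
  [-8*t*exp(-4*t), 4*t*exp(-4*t) + exp(-4*t), 2*t*exp(-4*t)]
  [0, 0, exp(-4*t)]

Strategy: write A = P · J · P⁻¹ where J is a Jordan canonical form, so e^{tA} = P · e^{tJ} · P⁻¹, and e^{tJ} can be computed block-by-block.

A has Jordan form
J =
  [-4,  1,  0]
  [ 0, -4,  0]
  [ 0,  0, -4]
(up to reordering of blocks).

Per-block formulas:
  For a 2×2 Jordan block J_2(-4): exp(t · J_2(-4)) = e^(-4t)·(I + t·N), where N is the 2×2 nilpotent shift.
  For a 1×1 block at λ = -4: exp(t · [-4]) = [e^(-4t)].

After assembling e^{tJ} and conjugating by P, we get:

e^{tA} =
  [-4*t*exp(-4*t) + exp(-4*t), 2*t*exp(-4*t), t*exp(-4*t)]
  [-8*t*exp(-4*t), 4*t*exp(-4*t) + exp(-4*t), 2*t*exp(-4*t)]
  [0, 0, exp(-4*t)]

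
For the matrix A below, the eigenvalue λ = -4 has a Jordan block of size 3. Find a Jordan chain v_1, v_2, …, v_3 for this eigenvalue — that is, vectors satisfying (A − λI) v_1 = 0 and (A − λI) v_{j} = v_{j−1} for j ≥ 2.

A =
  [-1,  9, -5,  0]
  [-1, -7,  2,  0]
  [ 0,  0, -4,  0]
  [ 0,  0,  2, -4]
A Jordan chain for λ = -4 of length 3:
v_1 = (3, -1, 0, 0)ᵀ
v_2 = (-5, 2, 0, 2)ᵀ
v_3 = (0, 0, 1, 0)ᵀ

Let N = A − (-4)·I. We want v_3 with N^3 v_3 = 0 but N^2 v_3 ≠ 0; then v_{j-1} := N · v_j for j = 3, …, 2.

Pick v_3 = (0, 0, 1, 0)ᵀ.
Then v_2 = N · v_3 = (-5, 2, 0, 2)ᵀ.
Then v_1 = N · v_2 = (3, -1, 0, 0)ᵀ.

Sanity check: (A − (-4)·I) v_1 = (0, 0, 0, 0)ᵀ = 0. ✓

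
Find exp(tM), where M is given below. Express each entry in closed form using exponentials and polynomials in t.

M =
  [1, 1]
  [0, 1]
e^{tM} =
  [exp(t), t*exp(t)]
  [0, exp(t)]

Strategy: write M = P · J · P⁻¹ where J is a Jordan canonical form, so e^{tM} = P · e^{tJ} · P⁻¹, and e^{tJ} can be computed block-by-block.

M has Jordan form
J =
  [1, 1]
  [0, 1]
(up to reordering of blocks).

Per-block formulas:
  For a 2×2 Jordan block J_2(1): exp(t · J_2(1)) = e^(1t)·(I + t·N), where N is the 2×2 nilpotent shift.

After assembling e^{tJ} and conjugating by P, we get:

e^{tM} =
  [exp(t), t*exp(t)]
  [0, exp(t)]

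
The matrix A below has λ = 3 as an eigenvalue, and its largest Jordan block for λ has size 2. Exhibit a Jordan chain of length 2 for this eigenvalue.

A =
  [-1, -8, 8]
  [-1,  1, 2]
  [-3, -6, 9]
A Jordan chain for λ = 3 of length 2:
v_1 = (-4, -1, -3)ᵀ
v_2 = (1, 0, 0)ᵀ

Let N = A − (3)·I. We want v_2 with N^2 v_2 = 0 but N^1 v_2 ≠ 0; then v_{j-1} := N · v_j for j = 2, …, 2.

Pick v_2 = (1, 0, 0)ᵀ.
Then v_1 = N · v_2 = (-4, -1, -3)ᵀ.

Sanity check: (A − (3)·I) v_1 = (0, 0, 0)ᵀ = 0. ✓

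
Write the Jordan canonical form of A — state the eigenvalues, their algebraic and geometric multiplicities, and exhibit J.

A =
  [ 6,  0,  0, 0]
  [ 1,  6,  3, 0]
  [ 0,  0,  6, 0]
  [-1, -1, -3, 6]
J_3(6) ⊕ J_1(6)

The characteristic polynomial is
  det(x·I − A) = x^4 - 24*x^3 + 216*x^2 - 864*x + 1296 = (x - 6)^4

Eigenvalues and multiplicities (the geometric multiplicity of λ is n − rank(A − λI), which equals the number of Jordan blocks for λ):
  λ = 6: algebraic multiplicity = 4, geometric multiplicity = 2

Determining the block sizes for each eigenvalue:
  λ = 6: with am = 4 and gm = 2, the partition is not yet determined (e.g. several partitions of 4 into 2 parts exist). Let N = A − (6)·I. Computing rank(N^1) = 2, rank(N^2) = 1, rank(N^3) = 0; the number of blocks of size ≥ j is rank(N^{j−1}) − rank(N^j), giving [2, 1, 1]. So we have 1 block(s) of size 3, 1 block(s) of size 1 → block sizes [3, 1]

Assembling the blocks gives a Jordan form
J =
  [6, 1, 0, 0]
  [0, 6, 1, 0]
  [0, 0, 6, 0]
  [0, 0, 0, 6]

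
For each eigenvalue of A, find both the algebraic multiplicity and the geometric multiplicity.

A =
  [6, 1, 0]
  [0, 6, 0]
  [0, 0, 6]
λ = 6: alg = 3, geom = 2

Step 1 — factor the characteristic polynomial to read off the algebraic multiplicities:
  χ_A(x) = (x - 6)^3

Step 2 — compute geometric multiplicities via the rank-nullity identity g(λ) = n − rank(A − λI):
  rank(A − (6)·I) = 1, so dim ker(A − (6)·I) = n − 1 = 2

Summary:
  λ = 6: algebraic multiplicity = 3, geometric multiplicity = 2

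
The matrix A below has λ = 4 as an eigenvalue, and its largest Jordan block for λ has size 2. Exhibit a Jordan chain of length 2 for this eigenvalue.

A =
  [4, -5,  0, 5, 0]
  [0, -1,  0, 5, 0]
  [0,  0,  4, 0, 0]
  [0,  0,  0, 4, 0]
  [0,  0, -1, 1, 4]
A Jordan chain for λ = 4 of length 2:
v_1 = (0, 0, 0, 0, -1)ᵀ
v_2 = (0, 0, 1, 0, 0)ᵀ

Let N = A − (4)·I. We want v_2 with N^2 v_2 = 0 but N^1 v_2 ≠ 0; then v_{j-1} := N · v_j for j = 2, …, 2.

Pick v_2 = (0, 0, 1, 0, 0)ᵀ.
Then v_1 = N · v_2 = (0, 0, 0, 0, -1)ᵀ.

Sanity check: (A − (4)·I) v_1 = (0, 0, 0, 0, 0)ᵀ = 0. ✓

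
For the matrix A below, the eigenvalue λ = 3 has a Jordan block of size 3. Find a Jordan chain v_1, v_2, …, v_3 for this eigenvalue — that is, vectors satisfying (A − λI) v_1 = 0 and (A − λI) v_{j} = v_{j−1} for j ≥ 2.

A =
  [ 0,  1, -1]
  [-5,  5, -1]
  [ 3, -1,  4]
A Jordan chain for λ = 3 of length 3:
v_1 = (1, 2, -1)ᵀ
v_2 = (-3, -5, 3)ᵀ
v_3 = (1, 0, 0)ᵀ

Let N = A − (3)·I. We want v_3 with N^3 v_3 = 0 but N^2 v_3 ≠ 0; then v_{j-1} := N · v_j for j = 3, …, 2.

Pick v_3 = (1, 0, 0)ᵀ.
Then v_2 = N · v_3 = (-3, -5, 3)ᵀ.
Then v_1 = N · v_2 = (1, 2, -1)ᵀ.

Sanity check: (A − (3)·I) v_1 = (0, 0, 0)ᵀ = 0. ✓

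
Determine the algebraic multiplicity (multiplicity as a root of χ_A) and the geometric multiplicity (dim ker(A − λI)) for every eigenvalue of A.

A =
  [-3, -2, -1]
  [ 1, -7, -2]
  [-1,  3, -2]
λ = -4: alg = 3, geom = 1

Step 1 — factor the characteristic polynomial to read off the algebraic multiplicities:
  χ_A(x) = (x + 4)^3

Step 2 — compute geometric multiplicities via the rank-nullity identity g(λ) = n − rank(A − λI):
  rank(A − (-4)·I) = 2, so dim ker(A − (-4)·I) = n − 2 = 1

Summary:
  λ = -4: algebraic multiplicity = 3, geometric multiplicity = 1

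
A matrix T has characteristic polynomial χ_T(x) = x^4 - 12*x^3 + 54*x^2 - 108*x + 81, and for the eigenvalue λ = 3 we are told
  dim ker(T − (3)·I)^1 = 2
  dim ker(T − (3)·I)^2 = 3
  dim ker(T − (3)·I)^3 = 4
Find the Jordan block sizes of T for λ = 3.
Block sizes for λ = 3: [3, 1]

From the dimensions of kernels of powers, the number of Jordan blocks of size at least j is d_j − d_{j−1} where d_j = dim ker(N^j) (with d_0 = 0). Computing the differences gives [2, 1, 1].
The number of blocks of size exactly k is (#blocks of size ≥ k) − (#blocks of size ≥ k + 1), so the partition is: 1 block(s) of size 1, 1 block(s) of size 3.
In nonincreasing order the block sizes are [3, 1].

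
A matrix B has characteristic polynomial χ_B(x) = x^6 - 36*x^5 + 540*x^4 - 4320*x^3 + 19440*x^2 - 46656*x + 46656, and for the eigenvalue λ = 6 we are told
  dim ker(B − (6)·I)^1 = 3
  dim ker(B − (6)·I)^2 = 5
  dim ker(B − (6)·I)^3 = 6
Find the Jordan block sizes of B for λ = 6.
Block sizes for λ = 6: [3, 2, 1]

From the dimensions of kernels of powers, the number of Jordan blocks of size at least j is d_j − d_{j−1} where d_j = dim ker(N^j) (with d_0 = 0). Computing the differences gives [3, 2, 1].
The number of blocks of size exactly k is (#blocks of size ≥ k) − (#blocks of size ≥ k + 1), so the partition is: 1 block(s) of size 1, 1 block(s) of size 2, 1 block(s) of size 3.
In nonincreasing order the block sizes are [3, 2, 1].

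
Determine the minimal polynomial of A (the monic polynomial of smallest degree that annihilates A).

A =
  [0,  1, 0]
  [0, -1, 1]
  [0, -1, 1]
x^3

The characteristic polynomial is χ_A(x) = x^3, so the eigenvalues are known. The minimal polynomial is
  m_A(x) = Π_λ (x − λ)^{k_λ}
where k_λ is the size of the *largest* Jordan block for λ (equivalently, the smallest k with (A − λI)^k v = 0 for every generalised eigenvector v of λ).

  λ = 0: largest Jordan block has size 3, contributing (x − 0)^3

So m_A(x) = x^3 = x^3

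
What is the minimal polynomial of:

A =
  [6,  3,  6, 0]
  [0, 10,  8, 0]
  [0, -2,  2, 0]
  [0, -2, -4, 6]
x^2 - 12*x + 36

The characteristic polynomial is χ_A(x) = (x - 6)^4, so the eigenvalues are known. The minimal polynomial is
  m_A(x) = Π_λ (x − λ)^{k_λ}
where k_λ is the size of the *largest* Jordan block for λ (equivalently, the smallest k with (A − λI)^k v = 0 for every generalised eigenvector v of λ).

  λ = 6: largest Jordan block has size 2, contributing (x − 6)^2

So m_A(x) = (x - 6)^2 = x^2 - 12*x + 36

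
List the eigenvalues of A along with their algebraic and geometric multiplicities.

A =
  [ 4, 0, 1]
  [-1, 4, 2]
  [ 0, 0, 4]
λ = 4: alg = 3, geom = 1

Step 1 — factor the characteristic polynomial to read off the algebraic multiplicities:
  χ_A(x) = (x - 4)^3

Step 2 — compute geometric multiplicities via the rank-nullity identity g(λ) = n − rank(A − λI):
  rank(A − (4)·I) = 2, so dim ker(A − (4)·I) = n − 2 = 1

Summary:
  λ = 4: algebraic multiplicity = 3, geometric multiplicity = 1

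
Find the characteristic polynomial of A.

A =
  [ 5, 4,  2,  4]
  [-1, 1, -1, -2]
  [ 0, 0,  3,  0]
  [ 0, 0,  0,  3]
x^4 - 12*x^3 + 54*x^2 - 108*x + 81

Expanding det(x·I − A) (e.g. by cofactor expansion or by noting that A is similar to its Jordan form J, which has the same characteristic polynomial as A) gives
  χ_A(x) = x^4 - 12*x^3 + 54*x^2 - 108*x + 81
which factors as (x - 3)^4. The eigenvalues (with algebraic multiplicities) are λ = 3 with multiplicity 4.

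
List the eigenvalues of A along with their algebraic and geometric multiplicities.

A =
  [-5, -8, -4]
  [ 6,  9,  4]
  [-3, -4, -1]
λ = 1: alg = 3, geom = 2

Step 1 — factor the characteristic polynomial to read off the algebraic multiplicities:
  χ_A(x) = (x - 1)^3

Step 2 — compute geometric multiplicities via the rank-nullity identity g(λ) = n − rank(A − λI):
  rank(A − (1)·I) = 1, so dim ker(A − (1)·I) = n − 1 = 2

Summary:
  λ = 1: algebraic multiplicity = 3, geometric multiplicity = 2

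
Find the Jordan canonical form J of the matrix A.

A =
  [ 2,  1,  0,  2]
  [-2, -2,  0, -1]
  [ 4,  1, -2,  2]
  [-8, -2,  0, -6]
J_3(-2) ⊕ J_1(-2)

The characteristic polynomial is
  det(x·I − A) = x^4 + 8*x^3 + 24*x^2 + 32*x + 16 = (x + 2)^4

Eigenvalues and multiplicities (the geometric multiplicity of λ is n − rank(A − λI), which equals the number of Jordan blocks for λ):
  λ = -2: algebraic multiplicity = 4, geometric multiplicity = 2

Determining the block sizes for each eigenvalue:
  λ = -2: with am = 4 and gm = 2, the partition is not yet determined (e.g. several partitions of 4 into 2 parts exist). Let N = A − (-2)·I. Computing rank(N^1) = 2, rank(N^2) = 1, rank(N^3) = 0; the number of blocks of size ≥ j is rank(N^{j−1}) − rank(N^j), giving [2, 1, 1]. So we have 1 block(s) of size 3, 1 block(s) of size 1 → block sizes [3, 1]

Assembling the blocks gives a Jordan form
J =
  [-2,  1,  0,  0]
  [ 0, -2,  1,  0]
  [ 0,  0, -2,  0]
  [ 0,  0,  0, -2]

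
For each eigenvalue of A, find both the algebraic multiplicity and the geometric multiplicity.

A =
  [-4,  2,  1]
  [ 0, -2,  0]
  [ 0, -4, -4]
λ = -4: alg = 2, geom = 1; λ = -2: alg = 1, geom = 1

Step 1 — factor the characteristic polynomial to read off the algebraic multiplicities:
  χ_A(x) = (x + 2)*(x + 4)^2

Step 2 — compute geometric multiplicities via the rank-nullity identity g(λ) = n − rank(A − λI):
  rank(A − (-4)·I) = 2, so dim ker(A − (-4)·I) = n − 2 = 1
  rank(A − (-2)·I) = 2, so dim ker(A − (-2)·I) = n − 2 = 1

Summary:
  λ = -4: algebraic multiplicity = 2, geometric multiplicity = 1
  λ = -2: algebraic multiplicity = 1, geometric multiplicity = 1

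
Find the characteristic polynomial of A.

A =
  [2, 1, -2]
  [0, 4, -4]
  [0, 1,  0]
x^3 - 6*x^2 + 12*x - 8

Expanding det(x·I − A) (e.g. by cofactor expansion or by noting that A is similar to its Jordan form J, which has the same characteristic polynomial as A) gives
  χ_A(x) = x^3 - 6*x^2 + 12*x - 8
which factors as (x - 2)^3. The eigenvalues (with algebraic multiplicities) are λ = 2 with multiplicity 3.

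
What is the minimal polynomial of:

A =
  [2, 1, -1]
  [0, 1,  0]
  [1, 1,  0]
x^2 - 2*x + 1

The characteristic polynomial is χ_A(x) = (x - 1)^3, so the eigenvalues are known. The minimal polynomial is
  m_A(x) = Π_λ (x − λ)^{k_λ}
where k_λ is the size of the *largest* Jordan block for λ (equivalently, the smallest k with (A − λI)^k v = 0 for every generalised eigenvector v of λ).

  λ = 1: largest Jordan block has size 2, contributing (x − 1)^2

So m_A(x) = (x - 1)^2 = x^2 - 2*x + 1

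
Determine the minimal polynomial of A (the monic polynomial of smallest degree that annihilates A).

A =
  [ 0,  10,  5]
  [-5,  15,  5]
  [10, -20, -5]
x^2 - 5*x

The characteristic polynomial is χ_A(x) = x*(x - 5)^2, so the eigenvalues are known. The minimal polynomial is
  m_A(x) = Π_λ (x − λ)^{k_λ}
where k_λ is the size of the *largest* Jordan block for λ (equivalently, the smallest k with (A − λI)^k v = 0 for every generalised eigenvector v of λ).

  λ = 0: largest Jordan block has size 1, contributing (x − 0)
  λ = 5: largest Jordan block has size 1, contributing (x − 5)

So m_A(x) = x*(x - 5) = x^2 - 5*x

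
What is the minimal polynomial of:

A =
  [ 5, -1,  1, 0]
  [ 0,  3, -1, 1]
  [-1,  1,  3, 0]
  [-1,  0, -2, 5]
x^3 - 12*x^2 + 48*x - 64

The characteristic polynomial is χ_A(x) = (x - 4)^4, so the eigenvalues are known. The minimal polynomial is
  m_A(x) = Π_λ (x − λ)^{k_λ}
where k_λ is the size of the *largest* Jordan block for λ (equivalently, the smallest k with (A − λI)^k v = 0 for every generalised eigenvector v of λ).

  λ = 4: largest Jordan block has size 3, contributing (x − 4)^3

So m_A(x) = (x - 4)^3 = x^3 - 12*x^2 + 48*x - 64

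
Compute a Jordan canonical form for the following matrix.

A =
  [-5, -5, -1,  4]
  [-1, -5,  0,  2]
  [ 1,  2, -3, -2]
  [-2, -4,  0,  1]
J_3(-3) ⊕ J_1(-3)

The characteristic polynomial is
  det(x·I − A) = x^4 + 12*x^3 + 54*x^2 + 108*x + 81 = (x + 3)^4

Eigenvalues and multiplicities (the geometric multiplicity of λ is n − rank(A − λI), which equals the number of Jordan blocks for λ):
  λ = -3: algebraic multiplicity = 4, geometric multiplicity = 2

Determining the block sizes for each eigenvalue:
  λ = -3: with am = 4 and gm = 2, the partition is not yet determined (e.g. several partitions of 4 into 2 parts exist). Let N = A − (-3)·I. Computing rank(N^1) = 2, rank(N^2) = 1, rank(N^3) = 0; the number of blocks of size ≥ j is rank(N^{j−1}) − rank(N^j), giving [2, 1, 1]. So we have 1 block(s) of size 3, 1 block(s) of size 1 → block sizes [3, 1]

Assembling the blocks gives a Jordan form
J =
  [-3,  1,  0,  0]
  [ 0, -3,  1,  0]
  [ 0,  0, -3,  0]
  [ 0,  0,  0, -3]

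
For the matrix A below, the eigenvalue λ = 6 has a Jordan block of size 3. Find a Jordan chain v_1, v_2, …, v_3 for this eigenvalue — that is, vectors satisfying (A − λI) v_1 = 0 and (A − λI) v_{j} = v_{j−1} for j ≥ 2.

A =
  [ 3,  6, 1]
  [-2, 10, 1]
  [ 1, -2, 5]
A Jordan chain for λ = 6 of length 3:
v_1 = (-2, -1, 0)ᵀ
v_2 = (-3, -2, 1)ᵀ
v_3 = (1, 0, 0)ᵀ

Let N = A − (6)·I. We want v_3 with N^3 v_3 = 0 but N^2 v_3 ≠ 0; then v_{j-1} := N · v_j for j = 3, …, 2.

Pick v_3 = (1, 0, 0)ᵀ.
Then v_2 = N · v_3 = (-3, -2, 1)ᵀ.
Then v_1 = N · v_2 = (-2, -1, 0)ᵀ.

Sanity check: (A − (6)·I) v_1 = (0, 0, 0)ᵀ = 0. ✓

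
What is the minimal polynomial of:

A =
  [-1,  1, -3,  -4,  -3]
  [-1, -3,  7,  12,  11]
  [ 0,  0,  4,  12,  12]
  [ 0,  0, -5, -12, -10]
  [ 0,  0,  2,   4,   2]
x^2 + 4*x + 4

The characteristic polynomial is χ_A(x) = (x + 2)^5, so the eigenvalues are known. The minimal polynomial is
  m_A(x) = Π_λ (x − λ)^{k_λ}
where k_λ is the size of the *largest* Jordan block for λ (equivalently, the smallest k with (A − λI)^k v = 0 for every generalised eigenvector v of λ).

  λ = -2: largest Jordan block has size 2, contributing (x + 2)^2

So m_A(x) = (x + 2)^2 = x^2 + 4*x + 4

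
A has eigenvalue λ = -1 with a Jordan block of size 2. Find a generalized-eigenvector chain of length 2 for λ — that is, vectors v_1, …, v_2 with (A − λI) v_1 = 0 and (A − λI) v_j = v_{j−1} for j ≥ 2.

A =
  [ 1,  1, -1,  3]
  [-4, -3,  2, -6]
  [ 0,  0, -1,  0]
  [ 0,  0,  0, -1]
A Jordan chain for λ = -1 of length 2:
v_1 = (2, -4, 0, 0)ᵀ
v_2 = (1, 0, 0, 0)ᵀ

Let N = A − (-1)·I. We want v_2 with N^2 v_2 = 0 but N^1 v_2 ≠ 0; then v_{j-1} := N · v_j for j = 2, …, 2.

Pick v_2 = (1, 0, 0, 0)ᵀ.
Then v_1 = N · v_2 = (2, -4, 0, 0)ᵀ.

Sanity check: (A − (-1)·I) v_1 = (0, 0, 0, 0)ᵀ = 0. ✓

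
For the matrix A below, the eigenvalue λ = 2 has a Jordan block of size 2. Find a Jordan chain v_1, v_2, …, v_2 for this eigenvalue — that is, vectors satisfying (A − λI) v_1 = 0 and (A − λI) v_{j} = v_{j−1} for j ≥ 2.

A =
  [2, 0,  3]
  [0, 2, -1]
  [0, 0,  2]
A Jordan chain for λ = 2 of length 2:
v_1 = (3, -1, 0)ᵀ
v_2 = (0, 0, 1)ᵀ

Let N = A − (2)·I. We want v_2 with N^2 v_2 = 0 but N^1 v_2 ≠ 0; then v_{j-1} := N · v_j for j = 2, …, 2.

Pick v_2 = (0, 0, 1)ᵀ.
Then v_1 = N · v_2 = (3, -1, 0)ᵀ.

Sanity check: (A − (2)·I) v_1 = (0, 0, 0)ᵀ = 0. ✓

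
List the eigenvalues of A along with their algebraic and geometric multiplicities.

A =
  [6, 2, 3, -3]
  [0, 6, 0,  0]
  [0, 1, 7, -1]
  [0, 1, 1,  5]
λ = 6: alg = 4, geom = 2

Step 1 — factor the characteristic polynomial to read off the algebraic multiplicities:
  χ_A(x) = (x - 6)^4

Step 2 — compute geometric multiplicities via the rank-nullity identity g(λ) = n − rank(A − λI):
  rank(A − (6)·I) = 2, so dim ker(A − (6)·I) = n − 2 = 2

Summary:
  λ = 6: algebraic multiplicity = 4, geometric multiplicity = 2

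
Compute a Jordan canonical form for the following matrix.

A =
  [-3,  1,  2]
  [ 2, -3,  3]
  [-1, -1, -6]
J_3(-4)

The characteristic polynomial is
  det(x·I − A) = x^3 + 12*x^2 + 48*x + 64 = (x + 4)^3

Eigenvalues and multiplicities (the geometric multiplicity of λ is n − rank(A − λI), which equals the number of Jordan blocks for λ):
  λ = -4: algebraic multiplicity = 3, geometric multiplicity = 1

Determining the block sizes for each eigenvalue:
  λ = -4: one block (gm = 1), so the single block has size am = 3 → block sizes [3]

Assembling the blocks gives a Jordan form
J =
  [-4,  1,  0]
  [ 0, -4,  1]
  [ 0,  0, -4]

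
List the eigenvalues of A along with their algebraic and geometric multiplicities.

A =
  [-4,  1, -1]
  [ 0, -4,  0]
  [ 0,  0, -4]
λ = -4: alg = 3, geom = 2

Step 1 — factor the characteristic polynomial to read off the algebraic multiplicities:
  χ_A(x) = (x + 4)^3

Step 2 — compute geometric multiplicities via the rank-nullity identity g(λ) = n − rank(A − λI):
  rank(A − (-4)·I) = 1, so dim ker(A − (-4)·I) = n − 1 = 2

Summary:
  λ = -4: algebraic multiplicity = 3, geometric multiplicity = 2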